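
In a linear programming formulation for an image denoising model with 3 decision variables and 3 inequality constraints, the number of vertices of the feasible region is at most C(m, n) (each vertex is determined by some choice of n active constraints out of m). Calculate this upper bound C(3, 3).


Each vertex corresponds to some choice of n active constraints out of m, so the number of vertices is at most C(m, n) = m! / (n!(m-n)!).
m = 3, n = 3
Numerator: 3 * 2 * 1
Denominator: 3! = 6
C(3, 3) = 1


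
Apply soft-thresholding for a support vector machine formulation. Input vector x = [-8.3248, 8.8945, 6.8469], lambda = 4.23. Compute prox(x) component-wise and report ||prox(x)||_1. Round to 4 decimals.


Soft-thresholding with lambda = 4.23:
prox(-8.3248) = sign(-8.3248)*max(|-8.3248| - 4.23, 0) = -4.0948
prox(8.8945) = sign(8.8945)*max(|8.8945| - 4.23, 0) = 4.6645
prox(6.8469) = sign(6.8469)*max(|6.8469| - 4.23, 0) = 2.6169
prox(x) = [-4.0948, 4.6645, 2.6169]
||prox(x)||_1 = 4.0948 + 4.6645 + 2.6169 = 11.3762


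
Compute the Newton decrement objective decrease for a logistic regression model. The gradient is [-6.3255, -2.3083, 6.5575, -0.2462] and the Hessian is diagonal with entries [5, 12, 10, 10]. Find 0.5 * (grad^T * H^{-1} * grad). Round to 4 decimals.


Step 1: H is diagonal, so H^(-1) * g = [-1.2651, -0.1924, 0.6558, -0.0246].
Step 2: g^T H^(-1) g = sum_i g_i^2 / H_ii
  = (-6.3255)^2/5 + (-2.3083)^2/12 + (6.5575)^2/10 + (-0.2462)^2/10
  = 8.0024 + 0.444 + 4.3001 + 0.0061 = 12.7526
Step 3: Objective decrease = 0.5 * g^T H^(-1) g = 6.3763


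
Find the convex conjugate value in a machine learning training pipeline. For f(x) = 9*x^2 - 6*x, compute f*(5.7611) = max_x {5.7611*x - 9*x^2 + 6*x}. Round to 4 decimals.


f*(y) = sup_x {y*x - a*x^2 - b*x} = sup_x {(y-b)*x - a*x^2}
FOC: (y - b) - 2a*x = 0 => x* = (y - b)/(2a)
x* = (5.7611 + 6)/(2*9) = 0.6534
f*(5.7611) = (y-b)^2/(4a) = (5.7611 + 6)^2/(4*9)
= 138.3235/36 = 3.8423


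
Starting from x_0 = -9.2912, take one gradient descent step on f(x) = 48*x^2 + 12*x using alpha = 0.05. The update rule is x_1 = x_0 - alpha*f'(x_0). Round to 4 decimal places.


We compute the gradient at x_0 and apply the update.
f'(x) = 96*x + 12
f'(-9.2912) = 96*-9.2912 + 12 = -879.9552
x_1 = -9.2912 - 0.05*-879.9552 = 34.7066


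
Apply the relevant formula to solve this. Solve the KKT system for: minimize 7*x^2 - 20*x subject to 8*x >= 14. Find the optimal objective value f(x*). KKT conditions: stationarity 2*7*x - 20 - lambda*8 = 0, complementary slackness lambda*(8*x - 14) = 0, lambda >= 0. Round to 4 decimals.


Step 1: Try lambda = 0 (constraint inactive).
x_unc = 20/(2*7) = 1.4286
Check: 8*1.4286 = 11.4288 < 14 -- violated!
Step 2: Constraint must be active: 8*x = 14
x* = 14/8 = 1.75
lambda = (2*7*1.75 - 20)/8 = 0.5625
Step 3: Compute optimal value.
f(x*) = 7*1.75^2 - 20*1.75 = -13.5625


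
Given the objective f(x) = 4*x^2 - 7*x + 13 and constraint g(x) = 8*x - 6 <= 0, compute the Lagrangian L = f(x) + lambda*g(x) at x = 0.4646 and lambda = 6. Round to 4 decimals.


Step 1: Evaluate f(x).
f(0.4646) = 4*0.4646^2 - 7*0.4646 + 13 = 10.6112
Step 2: Evaluate g(x).
g(0.4646) = 8*0.4646 - 6 = -2.2832
Step 3: Compute Lagrangian.
L = 10.6112 + 6*-2.2832 = -3.088


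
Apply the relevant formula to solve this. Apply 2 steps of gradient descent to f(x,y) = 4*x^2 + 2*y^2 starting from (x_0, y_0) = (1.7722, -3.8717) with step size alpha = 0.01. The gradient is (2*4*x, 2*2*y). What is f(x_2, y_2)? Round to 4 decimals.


Gradient descent on f(x,y) = 4*x^2 + 2*y^2.
Starting point: (1.7722, -3.8717), alpha = 0.01
Step 1: grad_x = 2*4*1.7722 = 14.1776, grad_y = 2*2*-3.8717 = -15.4868
  x_1 = 1.7722 - 0.01*14.1776 = 1.6304
  y_1 = -3.8717 - 0.01*-15.4868 = -3.7168
Step 2: grad_x = 2*4*1.6304 = 13.0434, grad_y = 2*2*-3.7168 = -14.8673
  x_2 = 1.6304 - 0.01*13.0434 = 1.5
  y_2 = -3.7168 - 0.01*-14.8673 = -3.5682
f(1.5, -3.5682) = 4*1.5^2 + 2*(-3.5682)^2 = 34.4634


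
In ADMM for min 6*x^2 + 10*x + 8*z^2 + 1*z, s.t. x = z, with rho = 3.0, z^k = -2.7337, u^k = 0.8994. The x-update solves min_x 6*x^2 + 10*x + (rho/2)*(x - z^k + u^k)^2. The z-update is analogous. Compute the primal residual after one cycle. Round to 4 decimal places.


ADMM iteration with rho = 3.0, z^k = -2.7337, u^k = 0.8994
Step 1: x-update.
Minimize 6*x^2 + 10*x + (3.0/2)*(x + 2.7337 + 0.8994)^2
FOC: (2*6 + 3.0)*x = -10 + 3.0*(-2.7337 - 0.8994)
x^{k+1} = -1.3933
Step 2: z-update.
Minimize 8*z^2 + 1*z + (3.0/2)*(-1.3933 - z + 0.8994)^2
FOC: (2*8 + 3.0)*z = -1 + 3.0*(-1.3933 + 0.8994)
z^{k+1} = -0.1306
Step 3: u-update.
u^{k+1} = 0.8994 - 1.3933 + 0.1306 = -0.3633
Step 4: Primal residual = |-1.3933 + 0.1306| = 1.2627


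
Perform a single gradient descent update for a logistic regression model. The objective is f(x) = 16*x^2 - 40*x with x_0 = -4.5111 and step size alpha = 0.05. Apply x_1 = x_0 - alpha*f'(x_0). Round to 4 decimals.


We compute the gradient at x_0 and apply the update.
f'(x) = 32*x - 40
f'(-4.5111) = 32*-4.5111 - 40 = -184.3552
x_1 = -4.5111 - 0.05*-184.3552 = 4.7067


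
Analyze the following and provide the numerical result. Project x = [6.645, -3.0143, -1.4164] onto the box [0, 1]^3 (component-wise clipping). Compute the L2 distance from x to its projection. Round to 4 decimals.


Project each component onto [0, 1].
clip(6.645) = 1.0, clip(-3.0143) = 0.0, clip(-1.4164) = 0.0
Projection = [1.0, 0.0, 0.0]
Squared diffs: [31.866, 9.086, 2.0062]
Distance = sqrt(42.9582) = 6.5543


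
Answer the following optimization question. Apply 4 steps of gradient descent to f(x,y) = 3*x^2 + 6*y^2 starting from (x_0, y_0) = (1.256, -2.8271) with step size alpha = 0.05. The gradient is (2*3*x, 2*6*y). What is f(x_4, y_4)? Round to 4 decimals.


Gradient descent on f(x,y) = 3*x^2 + 6*y^2.
Starting point: (1.256, -2.8271), alpha = 0.05
Step 1: grad_x = 2*3*1.256 = 7.536, grad_y = 2*6*-2.8271 = -33.9252
  x_1 = 1.256 - 0.05*7.536 = 0.8792
  y_1 = -2.8271 - 0.05*-33.9252 = -1.1308
Step 2: grad_x = 2*3*0.8792 = 5.2752, grad_y = 2*6*-1.1308 = -13.5701
  x_2 = 0.8792 - 0.05*5.2752 = 0.6154
  y_2 = -1.1308 - 0.05*-13.5701 = -0.4523
Step 3: grad_x = 2*3*0.6154 = 3.6926, grad_y = 2*6*-0.4523 = -5.428
  x_3 = 0.6154 - 0.05*3.6926 = 0.4308
  y_3 = -0.4523 - 0.05*-5.428 = -0.1809
Step 4: grad_x = 2*3*0.4308 = 2.5848, grad_y = 2*6*-0.1809 = -2.1712
  x_4 = 0.4308 - 0.05*2.5848 = 0.3016
  y_4 = -0.1809 - 0.05*-2.1712 = -0.0724
f(0.3016, -0.0724) = 3*0.3016^2 + 6*(-0.0724)^2 = 0.3043


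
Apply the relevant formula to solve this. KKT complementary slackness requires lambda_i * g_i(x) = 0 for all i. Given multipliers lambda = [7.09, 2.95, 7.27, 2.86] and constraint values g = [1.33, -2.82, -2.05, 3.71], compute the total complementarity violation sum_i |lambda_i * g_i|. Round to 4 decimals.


KKT complementary slackness check:
lambda_1 * g_1 = 7.09 * 1.33 = 9.4297
lambda_2 * g_2 = 2.95 * -2.82 = -8.319
lambda_3 * g_3 = 7.27 * -2.05 = -14.9035
lambda_4 * g_4 = 2.86 * 3.71 = 10.6106
Total violation = 9.4297 + 8.319 + 14.9035 + 10.6106 = 43.2628


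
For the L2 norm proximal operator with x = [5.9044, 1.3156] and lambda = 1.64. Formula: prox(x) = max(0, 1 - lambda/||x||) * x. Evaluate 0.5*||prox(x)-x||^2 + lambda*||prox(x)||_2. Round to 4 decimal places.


Step 1: Compute ||x||.
||x|| = 6.0492
Step 2: Compute scaling factor.
scale = max(0, 1 - 1.64/6.0492) = 0.7289
Step 3: prox(x) = [4.3037, 0.9589]
||prox(x)|| = 4.4092
Step 4: Proximal objective.
0.5*||prox-x||^2 = 1.3448
lambda*||prox|| = 7.2311
Total = 8.5759


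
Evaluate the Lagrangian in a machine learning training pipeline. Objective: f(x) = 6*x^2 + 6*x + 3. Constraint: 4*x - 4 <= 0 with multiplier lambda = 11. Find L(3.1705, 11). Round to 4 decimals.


Step 1: Evaluate f(x).
f(3.1705) = 6*3.1705^2 + 6*3.1705 + 3 = 82.3354
Step 2: Evaluate g(x).
g(3.1705) = 4*3.1705 - 4 = 8.682
Step 3: Compute Lagrangian.
L = 82.3354 + 11*8.682 = 177.8374


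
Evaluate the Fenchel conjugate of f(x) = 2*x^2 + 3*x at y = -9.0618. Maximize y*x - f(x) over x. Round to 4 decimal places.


f*(y) = sup_x {y*x - a*x^2 - b*x} = sup_x {(y-b)*x - a*x^2}
FOC: (y - b) - 2a*x = 0 => x* = (y - b)/(2a)
x* = (-9.0618 - 3)/(2*2) = -3.0155
f*(-9.0618) = (y-b)^2/(4a) = (-9.0618 - 3)^2/(4*2)
= 145.487/8 = 18.1859


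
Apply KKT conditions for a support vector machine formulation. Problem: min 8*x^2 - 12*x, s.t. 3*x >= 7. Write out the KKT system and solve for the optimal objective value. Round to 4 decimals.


Step 1: Try lambda = 0 (constraint inactive).
x_unc = 12/(2*8) = 0.75
Check: 3*0.75 = 2.25 < 7 -- violated!
Step 2: Constraint must be active: 3*x = 7
x* = 7/3 = 2.3333 (rounded; the exact value 7/3 is used below)
lambda = (2*8*(7/3) - 12)/3 = 8.4444
Step 3: Compute optimal value.
f(x*) = 8*(7/3)^2 - 12*(7/3) = 15.5556


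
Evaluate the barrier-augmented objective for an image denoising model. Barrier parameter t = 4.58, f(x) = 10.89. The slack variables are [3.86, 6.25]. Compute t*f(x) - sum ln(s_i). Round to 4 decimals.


Step 1: Compute log-barrier.
ln values: [1.3507, 1.8326]
phi = -(1.3507 + 1.8326) = -3.1832
Step 2: Compute augmented objective.
t*f(x) = 4.58*10.89 = 49.8762
Total = 49.8762 - 3.1832 = 46.693


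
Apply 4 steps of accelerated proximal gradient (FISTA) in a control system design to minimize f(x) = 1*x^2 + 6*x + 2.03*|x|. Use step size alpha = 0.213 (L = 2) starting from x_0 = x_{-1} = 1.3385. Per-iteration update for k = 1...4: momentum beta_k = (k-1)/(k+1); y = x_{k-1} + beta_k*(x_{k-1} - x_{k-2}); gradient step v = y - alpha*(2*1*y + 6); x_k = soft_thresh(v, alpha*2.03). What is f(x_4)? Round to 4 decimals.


FISTA on f(x) = 1*x^2 + 6*x + 2.03*|x|
L = 2, alpha = 0.213
Iteration 1: beta = 0.0, y = 1.3385 + 0.0*(1.3385 - 1.3385) = 1.3385
  grad(y) = 8.677, v = y - alpha*grad = -0.5097
  prox(v) = soft_thresh(-0.5097, 0.4324) = -0.0773
Iteration 2: beta = 0.3333, y = -0.0773 + 0.3333*(-0.0773 - 1.3385) = -0.5492
  grad(y) = 4.9015, v = y - alpha*grad = -1.5933
  prox(v) = soft_thresh(-1.5933, 0.4324) = -1.1609
Iteration 3: beta = 0.5, y = -1.1609 + 0.5*(-1.1609 + 0.0773) = -1.7027
  grad(y) = 2.5947, v = y - alpha*grad = -2.2553
  prox(v) = soft_thresh(-2.2553, 0.4324) = -1.8229
Iteration 4: beta = 0.6, y = -1.8229 + 0.6*(-1.8229 + 1.1609) = -2.2202
  grad(y) = 1.5597, v = y - alpha*grad = -2.5524
  prox(v) = soft_thresh(-2.5524, 0.4324) = -2.12
f(x_4) = 1*(-2.12)^2 + 6*(-2.12) + 2.03*|-2.12| = -3.922


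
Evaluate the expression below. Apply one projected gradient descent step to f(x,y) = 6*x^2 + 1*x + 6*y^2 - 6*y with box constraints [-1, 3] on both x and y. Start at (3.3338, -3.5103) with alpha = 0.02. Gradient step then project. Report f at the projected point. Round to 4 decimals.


Step 1: Compute gradient at (3.3338, -3.5103).
grad_x = 2*6*3.3338 + 1 = 41.0056
grad_y = 2*6*-3.5103 - 6 = -48.1236
Step 2: Gradient step.
x_raw = 3.3338 - 0.02*41.0056 = 2.5137
y_raw = -3.5103 - 0.02*-48.1236 = -2.5478
Step 3: Project onto [-1, 3].
x_proj = clip(2.5137) = 2.5137
y_proj = clip(-2.5478) = -1.0
Step 4: Evaluate f.
f(2.5137, -1.0) = 52.4255


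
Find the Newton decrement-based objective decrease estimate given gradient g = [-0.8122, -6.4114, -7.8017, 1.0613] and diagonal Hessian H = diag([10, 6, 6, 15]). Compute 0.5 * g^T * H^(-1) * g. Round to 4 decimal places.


Step 1: H is diagonal, so H^(-1) * g = [-0.0812, -1.0686, -1.3003, 0.0708].
Step 2: g^T H^(-1) g = sum_i g_i^2 / H_ii
  = (-0.8122)^2/10 + (-6.4114)^2/6 + (-7.8017)^2/6 + (1.0613)^2/15
  = 0.066 + 6.851 + 10.1444 + 0.0751 = 17.1365
Step 3: Objective decrease = 0.5 * g^T H^(-1) g = 8.5682


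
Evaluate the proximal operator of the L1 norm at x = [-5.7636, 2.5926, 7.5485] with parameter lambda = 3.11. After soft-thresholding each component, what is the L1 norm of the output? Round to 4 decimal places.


Soft-thresholding with lambda = 3.11:
prox(-5.7636) = sign(-5.7636)*max(|-5.7636| - 3.11, 0) = -2.6536
prox(2.5926) = sign(2.5926)*max(|2.5926| - 3.11, 0) = 0.0
prox(7.5485) = sign(7.5485)*max(|7.5485| - 3.11, 0) = 4.4385
prox(x) = [-2.6536, 0.0, 4.4385]
||prox(x)||_1 = 2.6536 + 0.0 + 4.4385 = 7.0921


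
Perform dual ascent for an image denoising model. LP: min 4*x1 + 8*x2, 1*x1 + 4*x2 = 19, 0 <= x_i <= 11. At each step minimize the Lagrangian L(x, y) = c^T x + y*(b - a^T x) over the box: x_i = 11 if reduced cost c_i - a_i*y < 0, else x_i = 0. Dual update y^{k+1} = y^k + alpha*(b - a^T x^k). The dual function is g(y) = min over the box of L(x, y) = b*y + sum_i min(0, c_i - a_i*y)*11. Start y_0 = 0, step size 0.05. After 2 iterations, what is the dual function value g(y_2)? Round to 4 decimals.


Dual ascent for LP: min 4*x1 + 8*x2, 1*x1 + 4*x2 = 19, 0 <= x_i <= 11
Step 1: y^k = 0.0, reduced costs: (4.0, 8.0)
  x^k = (0.0, 0.0), subgradient = b - a^T x = 19.0
  y^{k+1} = 0.0 + 0.05*19.0 = 0.95
Step 2: y^k = 0.95, reduced costs: (3.05, 4.2)
  x^k = (0.0, 0.0), subgradient = b - a^T x = 19.0
  y^{k+1} = 0.95 + 0.05*19.0 = 1.9
Dual objective at y_2 = 1.9: reduced costs (2.1, 0.4), box minimizer x = (0.0, 0.0)
g(y_2) = b*y + (c1 - a1*y)*x1 + (c2 - a2*y)*x2 = 19*1.9 + 2.1*0.0 + 0.4*0.0 = 36.1 + 0.0 + 0.0 = 36.1


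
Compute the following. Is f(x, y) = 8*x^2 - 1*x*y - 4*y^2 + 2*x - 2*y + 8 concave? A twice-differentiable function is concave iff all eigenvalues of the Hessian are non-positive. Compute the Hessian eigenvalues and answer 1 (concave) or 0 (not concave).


The Hessian of f(x,y) = 8*x^2 - 1*x*y - 4*y^2 + 2*x - 2*y + 8 is:
H = [[16, -1], [-1, -8]]
Trace = 16 - 8 = 8
Determinant = 16*-8 - (-1)^2 = -129
Discriminant = (8)^2 - 4*-129 = 580.0
Eigenvalues: lambda_1 = -8.0416, lambda_2 = 16.0416
The function is not concave.

0


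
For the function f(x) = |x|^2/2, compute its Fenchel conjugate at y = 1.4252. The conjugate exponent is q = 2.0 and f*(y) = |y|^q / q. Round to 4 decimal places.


The conjugate exponent q satisfies 1/p + 1/q = 1.
p = 2, so q = 2/(2 - 1) = 2.0
|y|^q = 1.4252^2.0 = 2.0312
f*(1.4252) = 2.0312 / 2.0 = 1.0156


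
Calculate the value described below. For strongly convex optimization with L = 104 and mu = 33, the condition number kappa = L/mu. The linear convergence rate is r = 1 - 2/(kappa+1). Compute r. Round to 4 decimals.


Step 1: Compute the condition number.
kappa = L/mu = 104/33 = 3.1515
Step 2: Compute the convergence rate.
r = 1 - 2/(kappa + 1) = 1 - 2*mu/(L + mu) = (L - mu)/(L + mu) = 71/137 = 0.5182


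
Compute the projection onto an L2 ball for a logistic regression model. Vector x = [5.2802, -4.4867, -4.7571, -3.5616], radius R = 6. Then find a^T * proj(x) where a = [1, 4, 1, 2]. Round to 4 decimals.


Step 1: Compute ||x|| (intermediates to 6 decimals).
||x|| = sqrt(5.2802^2 + (-4.4867)^2 + (-4.7571)^2 + (-3.5616)^2) = 9.128307
Step 2: Project.
Since ||x|| > R, scale = R/||x|| = 6/9.128307 = 0.657296, proj(x) = scale * x
proj(x) = [3.470654, -2.94909, -3.126823, -2.341025]
Step 3: Dot product.
a^T * proj(x) = 1*3.470654 + 4*(-2.94909) + 1*(-3.126823) + 2*(-2.341025) = -16.1346


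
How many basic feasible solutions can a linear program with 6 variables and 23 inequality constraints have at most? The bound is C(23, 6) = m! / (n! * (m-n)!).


Each vertex corresponds to some choice of n active constraints out of m, so the number of vertices is at most C(m, n) = m! / (n!(m-n)!).
m = 23, n = 6
Numerator: 23 * 22 * 21 * 20 * 19 * 18
Denominator: 6! = 720
C(23, 6) = 100947


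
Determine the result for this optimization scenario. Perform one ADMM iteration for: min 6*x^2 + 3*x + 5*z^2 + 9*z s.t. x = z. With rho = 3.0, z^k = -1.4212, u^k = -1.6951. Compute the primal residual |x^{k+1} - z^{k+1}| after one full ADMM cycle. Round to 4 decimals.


ADMM iteration with rho = 3.0, z^k = -1.4212, u^k = -1.6951
Step 1: x-update.
Minimize 6*x^2 + 3*x + (3.0/2)*(x + 1.4212 - 1.6951)^2
FOC: (2*6 + 3.0)*x = -3 + 3.0*(-1.4212 + 1.6951)
x^{k+1} = -0.1452
Step 2: z-update.
Minimize 5*z^2 + 9*z + (3.0/2)*(-0.1452 - z - 1.6951)^2
FOC: (2*5 + 3.0)*z = -9 + 3.0*(-0.1452 - 1.6951)
z^{k+1} = -1.117
Step 3: u-update.
u^{k+1} = -1.6951 - 0.1452 + 1.117 = -0.7233
Step 4: Primal residual = |-0.1452 + 1.117| = 0.9718


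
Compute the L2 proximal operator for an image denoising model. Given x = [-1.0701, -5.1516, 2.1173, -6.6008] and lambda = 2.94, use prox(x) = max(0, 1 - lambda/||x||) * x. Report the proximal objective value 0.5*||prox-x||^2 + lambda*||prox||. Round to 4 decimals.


Step 1: Compute ||x||.
||x|| = 8.7027
Step 2: Compute scaling factor.
scale = max(0, 1 - 2.94/8.7027) = 0.6622
Step 3: prox(x) = [-0.7086, -3.4113, 1.402, -4.3709]
||prox(x)|| = 5.7627
Step 4: Proximal objective.
0.5*||prox-x||^2 = 4.3218
lambda*||prox|| = 16.9423
Total = 21.2642


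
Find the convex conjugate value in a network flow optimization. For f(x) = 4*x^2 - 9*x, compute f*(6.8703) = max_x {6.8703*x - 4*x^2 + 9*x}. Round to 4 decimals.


f*(y) = sup_x {y*x - a*x^2 - b*x} = sup_x {(y-b)*x - a*x^2}
FOC: (y - b) - 2a*x = 0 => x* = (y - b)/(2a)
x* = (6.8703 + 9)/(2*4) = 1.9838
f*(6.8703) = (y-b)^2/(4a) = (6.8703 + 9)^2/(4*4)
= 251.8664/16 = 15.7417


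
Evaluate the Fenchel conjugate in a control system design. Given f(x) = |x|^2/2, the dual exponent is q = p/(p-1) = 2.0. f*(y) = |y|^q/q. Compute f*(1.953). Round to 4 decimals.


The conjugate exponent q satisfies 1/p + 1/q = 1.
p = 2, so q = 2/(2 - 1) = 2.0
|y|^q = 1.953^2.0 = 3.8142
f*(1.953) = 3.8142 / 2.0 = 1.9071


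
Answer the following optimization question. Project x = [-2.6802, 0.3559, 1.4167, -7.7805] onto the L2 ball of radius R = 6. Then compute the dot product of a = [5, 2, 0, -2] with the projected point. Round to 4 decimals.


Step 1: Compute ||x|| (intermediates to 6 decimals).
||x|| = sqrt((-2.6802)^2 + 0.3559^2 + 1.4167^2 + (-7.7805)^2) = 8.357832
Step 2: Project.
Since ||x|| > R, scale = R/||x|| = 6/8.357832 = 0.71789, proj(x) = scale * x
proj(x) = [-1.924089, 0.255497, 1.017035, -5.585543]
Step 3: Dot product.
a^T * proj(x) = 5*(-1.924089) + 2*0.255497 + 0*1.017035 - 2*(-5.585543) = 2.0616


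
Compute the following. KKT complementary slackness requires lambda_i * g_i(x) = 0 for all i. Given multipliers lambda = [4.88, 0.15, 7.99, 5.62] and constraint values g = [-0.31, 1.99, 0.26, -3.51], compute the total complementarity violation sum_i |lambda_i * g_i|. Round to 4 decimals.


KKT complementary slackness check:
lambda_1 * g_1 = 4.88 * -0.31 = -1.5128
lambda_2 * g_2 = 0.15 * 1.99 = 0.2985
lambda_3 * g_3 = 7.99 * 0.26 = 2.0774
lambda_4 * g_4 = 5.62 * -3.51 = -19.7262
Total violation = 1.5128 + 0.2985 + 2.0774 + 19.7262 = 23.6149


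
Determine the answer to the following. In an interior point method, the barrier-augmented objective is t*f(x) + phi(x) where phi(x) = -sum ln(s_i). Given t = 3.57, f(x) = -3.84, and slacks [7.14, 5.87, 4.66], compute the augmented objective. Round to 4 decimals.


Step 1: Compute log-barrier.
ln values: [1.9657, 1.7699, 1.539]
phi = -(1.9657 + 1.7699 + 1.539) = -5.2746
Step 2: Compute augmented objective.
t*f(x) = 3.57*-3.84 = -13.7088
Total = -13.7088 - 5.2746 = -18.9834


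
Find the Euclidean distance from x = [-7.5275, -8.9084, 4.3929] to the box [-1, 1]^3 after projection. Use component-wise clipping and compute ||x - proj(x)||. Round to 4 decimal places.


Project each component onto [-1, 1].
clip(-7.5275) = -1.0, clip(-8.9084) = -1.0, clip(4.3929) = 1.0
Projection = [-1.0, -1.0, 1.0]
Squared diffs: [42.6083, 62.5428, 11.5118]
Distance = sqrt(116.6629) = 10.8011


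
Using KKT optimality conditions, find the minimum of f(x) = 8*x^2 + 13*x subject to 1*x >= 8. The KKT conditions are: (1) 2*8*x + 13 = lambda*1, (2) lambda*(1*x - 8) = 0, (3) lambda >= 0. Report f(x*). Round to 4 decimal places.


Step 1: Try lambda = 0 (constraint inactive).
x_unc = -13/(2*8) = -0.8125
Check: 1*-0.8125 = -0.8125 < 8 -- violated!
Step 2: Constraint must be active: 1*x = 8
x* = 8/1 = 8.0
lambda = (2*8*8.0 + 13)/1 = 141.0
Step 3: Compute optimal value.
f(x*) = 8*8.0^2 + 13*8.0 = 616.0


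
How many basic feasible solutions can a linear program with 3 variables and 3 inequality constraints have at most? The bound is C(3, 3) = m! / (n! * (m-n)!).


Each vertex corresponds to some choice of n active constraints out of m, so the number of vertices is at most C(m, n) = m! / (n!(m-n)!).
m = 3, n = 3
Numerator: 3 * 2 * 1
Denominator: 3! = 6
C(3, 3) = 1


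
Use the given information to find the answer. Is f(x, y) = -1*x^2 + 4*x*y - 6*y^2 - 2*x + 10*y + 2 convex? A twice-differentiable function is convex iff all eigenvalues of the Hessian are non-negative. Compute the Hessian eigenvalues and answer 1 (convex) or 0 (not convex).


The Hessian of f(x,y) = -1*x^2 + 4*x*y - 6*y^2 - 2*x + 10*y + 2 is:
H = [[-2, 4], [4, -12]]
Trace = -2 - 12 = -14
Determinant = -2*-12 - (4)^2 = 8
Discriminant = (-14)^2 - 4*8 = 164.0
Eigenvalues: lambda_1 = -13.4031, lambda_2 = -0.5969
The function is not convex.

0


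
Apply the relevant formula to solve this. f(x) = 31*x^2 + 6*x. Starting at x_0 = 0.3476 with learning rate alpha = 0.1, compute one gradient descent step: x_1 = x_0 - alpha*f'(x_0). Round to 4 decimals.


We compute the gradient at x_0 and apply the update.
f'(x) = 62*x + 6
f'(0.3476) = 62*0.3476 + 6 = 27.5512
x_1 = 0.3476 - 0.1*27.5512 = -2.4075


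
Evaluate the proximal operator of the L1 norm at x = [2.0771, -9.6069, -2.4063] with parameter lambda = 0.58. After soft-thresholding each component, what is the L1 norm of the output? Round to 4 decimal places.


Soft-thresholding with lambda = 0.58:
prox(2.0771) = sign(2.0771)*max(|2.0771| - 0.58, 0) = 1.4971
prox(-9.6069) = sign(-9.6069)*max(|-9.6069| - 0.58, 0) = -9.0269
prox(-2.4063) = sign(-2.4063)*max(|-2.4063| - 0.58, 0) = -1.8263
prox(x) = [1.4971, -9.0269, -1.8263]
||prox(x)||_1 = 1.4971 + 9.0269 + 1.8263 = 12.3503


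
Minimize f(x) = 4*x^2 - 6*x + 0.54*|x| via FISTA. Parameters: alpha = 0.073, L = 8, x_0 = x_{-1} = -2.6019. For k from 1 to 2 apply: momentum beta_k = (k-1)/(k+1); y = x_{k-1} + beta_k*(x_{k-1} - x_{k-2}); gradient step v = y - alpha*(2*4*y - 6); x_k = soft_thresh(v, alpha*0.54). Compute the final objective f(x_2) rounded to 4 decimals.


FISTA on f(x) = 4*x^2 - 6*x + 0.54*|x|
L = 8, alpha = 0.073
Iteration 1: beta = 0.0, y = -2.6019 + 0.0*(-2.6019 + 2.6019) = -2.6019
  grad(y) = -26.8152, v = y - alpha*grad = -0.6444
  prox(v) = soft_thresh(-0.6444, 0.0394) = -0.605
Iteration 2: beta = 0.3333, y = -0.605 + 0.3333*(-0.605 + 2.6019) = 0.0607
  grad(y) = -5.5146, v = y - alpha*grad = 0.4632
  prox(v) = soft_thresh(0.4632, 0.0394) = 0.4238
f(x_2) = 4*0.4238^2 - 6*0.4238 + 0.54*|0.4238| = -1.5956


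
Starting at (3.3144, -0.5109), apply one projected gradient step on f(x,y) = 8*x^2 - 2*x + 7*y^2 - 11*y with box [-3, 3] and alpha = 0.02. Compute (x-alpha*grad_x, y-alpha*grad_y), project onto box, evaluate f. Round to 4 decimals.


Step 1: Compute gradient at (3.3144, -0.5109).
grad_x = 2*8*3.3144 - 2 = 51.0304
grad_y = 2*7*-0.5109 - 11 = -18.1526
Step 2: Gradient step.
x_raw = 3.3144 - 0.02*51.0304 = 2.2938
y_raw = -0.5109 - 0.02*-18.1526 = -0.1478
Step 3: Project onto [-3, 3].
x_proj = clip(2.2938) = 2.2938
y_proj = clip(-0.1478) = -0.1478
Step 4: Evaluate f.
f(2.2938, -0.1478) = 39.2836


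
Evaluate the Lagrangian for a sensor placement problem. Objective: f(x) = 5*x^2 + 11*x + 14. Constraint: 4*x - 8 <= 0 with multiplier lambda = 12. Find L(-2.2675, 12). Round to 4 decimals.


Step 1: Evaluate f(x).
f(-2.2675) = 5*(-2.2675)^2 + 11*(-2.2675) + 14 = 14.7653
Step 2: Evaluate g(x).
g(-2.2675) = 4*-2.2675 - 8 = -17.07
Step 3: Compute Lagrangian.
L = 14.7653 + 12*-17.07 = -190.0747


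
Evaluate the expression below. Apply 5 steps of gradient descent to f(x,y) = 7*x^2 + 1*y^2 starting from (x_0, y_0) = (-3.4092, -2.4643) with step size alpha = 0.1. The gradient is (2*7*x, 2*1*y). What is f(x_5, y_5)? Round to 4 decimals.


Gradient descent on f(x,y) = 7*x^2 + 1*y^2.
Starting point: (-3.4092, -2.4643), alpha = 0.1
Step 1: grad_x = 2*7*-3.4092 = -47.7288, grad_y = 2*1*-2.4643 = -4.9286
  x_1 = -3.4092 - 0.1*-47.7288 = 1.3637
  y_1 = -2.4643 - 0.1*-4.9286 = -1.9714
Step 2: grad_x = 2*7*1.3637 = 19.0915, grad_y = 2*1*-1.9714 = -3.9429
  x_2 = 1.3637 - 0.1*19.0915 = -0.5455
  y_2 = -1.9714 - 0.1*-3.9429 = -1.5772
Step 3: grad_x = 2*7*-0.5455 = -7.6366, grad_y = 2*1*-1.5772 = -3.1543
  x_3 = -0.5455 - 0.1*-7.6366 = 0.2182
  y_3 = -1.5772 - 0.1*-3.1543 = -1.2617
Step 4: grad_x = 2*7*0.2182 = 3.0546, grad_y = 2*1*-1.2617 = -2.5234
  x_4 = 0.2182 - 0.1*3.0546 = -0.0873
  y_4 = -1.2617 - 0.1*-2.5234 = -1.0094
Step 5: grad_x = 2*7*-0.0873 = -1.2219, grad_y = 2*1*-1.0094 = -2.0188
  x_5 = -0.0873 - 0.1*-1.2219 = 0.0349
  y_5 = -1.0094 - 0.1*-2.0188 = -0.8075
f(0.0349, -0.8075) = 7*0.0349^2 + 1*(-0.8075)^2 = 0.6606


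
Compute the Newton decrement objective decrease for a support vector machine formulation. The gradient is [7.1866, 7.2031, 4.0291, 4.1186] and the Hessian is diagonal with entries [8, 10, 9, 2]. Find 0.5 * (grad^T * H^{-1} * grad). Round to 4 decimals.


Step 1: H is diagonal, so H^(-1) * g = [0.8983, 0.7203, 0.4477, 2.0593].
Step 2: g^T H^(-1) g = sum_i g_i^2 / H_ii
  = (7.1866)^2/8 + (7.2031)^2/10 + (4.0291)^2/9 + (4.1186)^2/2
  = 6.4559 + 5.1885 + 1.8037 + 8.4814 = 21.9295
Step 3: Objective decrease = 0.5 * g^T H^(-1) g = 10.9648


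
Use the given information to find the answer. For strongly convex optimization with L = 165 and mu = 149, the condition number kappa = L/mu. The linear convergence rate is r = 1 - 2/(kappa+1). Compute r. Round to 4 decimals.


Step 1: Compute the condition number.
kappa = L/mu = 165/149 = 1.1074
Step 2: Compute the convergence rate.
r = 1 - 2/(kappa + 1) = 1 - 2*mu/(L + mu) = (L - mu)/(L + mu) = 16/314 = 0.051


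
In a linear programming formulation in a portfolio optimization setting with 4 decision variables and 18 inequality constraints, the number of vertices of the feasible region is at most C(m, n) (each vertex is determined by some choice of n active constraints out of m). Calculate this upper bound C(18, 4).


Each vertex corresponds to some choice of n active constraints out of m, so the number of vertices is at most C(m, n) = m! / (n!(m-n)!).
m = 18, n = 4
Numerator: 18 * 17 * 16 * 15
Denominator: 4! = 24
C(18, 4) = 3060


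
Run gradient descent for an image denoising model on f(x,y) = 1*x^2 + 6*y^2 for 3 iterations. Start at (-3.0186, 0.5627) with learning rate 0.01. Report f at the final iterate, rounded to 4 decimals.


Gradient descent on f(x,y) = 1*x^2 + 6*y^2.
Starting point: (-3.0186, 0.5627), alpha = 0.01
Step 1: grad_x = 2*1*-3.0186 = -6.0372, grad_y = 2*6*0.5627 = 6.7524
  x_1 = -3.0186 - 0.01*-6.0372 = -2.9582
  y_1 = 0.5627 - 0.01*6.7524 = 0.4952
Step 2: grad_x = 2*1*-2.9582 = -5.9165, grad_y = 2*6*0.4952 = 5.9421
  x_2 = -2.9582 - 0.01*-5.9165 = -2.8991
  y_2 = 0.4952 - 0.01*5.9421 = 0.4358
Step 3: grad_x = 2*1*-2.8991 = -5.7981, grad_y = 2*6*0.4358 = 5.2291
  x_3 = -2.8991 - 0.01*-5.7981 = -2.8411
  y_3 = 0.4358 - 0.01*5.2291 = 0.3835
f(-2.8411, 0.3835) = 1*(-2.8411)^2 + 6*0.3835^2 = 8.954


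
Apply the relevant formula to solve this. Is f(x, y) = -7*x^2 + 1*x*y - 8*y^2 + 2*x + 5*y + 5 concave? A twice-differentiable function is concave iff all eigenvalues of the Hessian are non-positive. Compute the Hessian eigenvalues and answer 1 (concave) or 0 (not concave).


The Hessian of f(x,y) = -7*x^2 + 1*x*y - 8*y^2 + 2*x + 5*y + 5 is:
H = [[-14, 1], [1, -16]]
Trace = -14 - 16 = -30
Determinant = -14*-16 - (1)^2 = 223
Discriminant = (-30)^2 - 4*223 = 8.0
Eigenvalues: lambda_1 = -16.4142, lambda_2 = -13.5858
The function is concave.

1


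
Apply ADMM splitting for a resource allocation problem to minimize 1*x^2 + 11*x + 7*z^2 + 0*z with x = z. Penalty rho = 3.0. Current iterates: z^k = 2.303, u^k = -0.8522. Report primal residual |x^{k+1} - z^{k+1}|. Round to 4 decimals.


ADMM iteration with rho = 3.0, z^k = 2.303, u^k = -0.8522
Step 1: x-update.
Minimize 1*x^2 + 11*x + (3.0/2)*(x - 2.303 - 0.8522)^2
FOC: (2*1 + 3.0)*x = -11 + 3.0*(2.303 + 0.8522)
x^{k+1} = -0.3069
Step 2: z-update.
Minimize 7*z^2 + 0*z + (3.0/2)*(-0.3069 - z - 0.8522)^2
FOC: (2*7 + 3.0)*z = 0 + 3.0*(-0.3069 - 0.8522)
z^{k+1} = -0.2045
Step 3: u-update.
u^{k+1} = -0.8522 - 0.3069 + 0.2045 = -0.9545
Step 4: Primal residual = |-0.3069 + 0.2045| = 0.1023


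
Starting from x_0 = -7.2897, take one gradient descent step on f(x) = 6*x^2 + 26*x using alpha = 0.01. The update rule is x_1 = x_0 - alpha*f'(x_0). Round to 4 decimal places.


We compute the gradient at x_0 and apply the update.
f'(x) = 12*x + 26
f'(-7.2897) = 12*-7.2897 + 26 = -61.4764
x_1 = -7.2897 - 0.01*-61.4764 = -6.6749


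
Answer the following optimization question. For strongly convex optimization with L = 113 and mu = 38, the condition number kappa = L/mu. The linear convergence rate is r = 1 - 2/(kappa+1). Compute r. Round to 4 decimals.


Step 1: Compute the condition number.
kappa = L/mu = 113/38 = 2.9737
Step 2: Compute the convergence rate.
r = 1 - 2/(kappa + 1) = 1 - 2*mu/(L + mu) = (L - mu)/(L + mu) = 75/151 = 0.4967


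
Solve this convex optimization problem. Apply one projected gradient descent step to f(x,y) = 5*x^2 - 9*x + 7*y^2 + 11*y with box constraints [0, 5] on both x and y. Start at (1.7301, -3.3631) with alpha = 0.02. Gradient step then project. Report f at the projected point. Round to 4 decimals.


Step 1: Compute gradient at (1.7301, -3.3631).
grad_x = 2*5*1.7301 - 9 = 8.301
grad_y = 2*7*-3.3631 + 11 = -36.0834
Step 2: Gradient step.
x_raw = 1.7301 - 0.02*8.301 = 1.5641
y_raw = -3.3631 - 0.02*-36.0834 = -2.6414
Step 3: Project onto [0, 5].
x_proj = clip(1.5641) = 1.5641
y_proj = clip(-2.6414) = 0.0
Step 4: Evaluate f.
f(1.5641, 0.0) = -1.845


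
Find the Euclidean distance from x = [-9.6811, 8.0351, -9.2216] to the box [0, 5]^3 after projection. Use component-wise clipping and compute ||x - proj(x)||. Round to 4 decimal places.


Project each component onto [0, 5].
clip(-9.6811) = 0.0, clip(8.0351) = 5.0, clip(-9.2216) = 0.0
Projection = [0.0, 5.0, 0.0]
Squared diffs: [93.7237, 9.2118, 85.0379]
Distance = sqrt(187.9734) = 13.7103


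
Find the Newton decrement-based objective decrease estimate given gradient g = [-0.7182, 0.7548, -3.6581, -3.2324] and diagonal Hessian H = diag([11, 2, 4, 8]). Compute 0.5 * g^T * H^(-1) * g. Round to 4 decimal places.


Step 1: H is diagonal, so H^(-1) * g = [-0.0653, 0.3774, -0.9145, -0.4041].
Step 2: g^T H^(-1) g = sum_i g_i^2 / H_ii
  = (-0.7182)^2/11 + (0.7548)^2/2 + (-3.6581)^2/4 + (-3.2324)^2/8
  = 0.0469 + 0.2849 + 3.3454 + 1.3061 = 4.9832
Step 3: Objective decrease = 0.5 * g^T H^(-1) g = 2.4916


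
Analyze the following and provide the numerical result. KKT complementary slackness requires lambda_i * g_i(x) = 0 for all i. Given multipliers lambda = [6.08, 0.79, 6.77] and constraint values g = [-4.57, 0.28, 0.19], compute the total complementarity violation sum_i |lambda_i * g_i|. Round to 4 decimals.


KKT complementary slackness check:
lambda_1 * g_1 = 6.08 * -4.57 = -27.7856
lambda_2 * g_2 = 0.79 * 0.28 = 0.2212
lambda_3 * g_3 = 6.77 * 0.19 = 1.2863
Total violation = 27.7856 + 0.2212 + 1.2863 = 29.2931


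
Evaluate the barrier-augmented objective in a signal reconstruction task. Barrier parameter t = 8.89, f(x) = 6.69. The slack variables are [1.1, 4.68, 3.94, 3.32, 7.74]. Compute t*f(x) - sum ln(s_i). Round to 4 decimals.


Step 1: Compute log-barrier.
ln values: [0.0953, 1.5433, 1.3712, 1.2, 2.0464]
phi = -(0.0953 + 1.5433 + 1.3712 + 1.2 + 2.0464) = -6.2562
Step 2: Compute augmented objective.
t*f(x) = 8.89*6.69 = 59.4741
Total = 59.4741 - 6.2562 = 53.2179


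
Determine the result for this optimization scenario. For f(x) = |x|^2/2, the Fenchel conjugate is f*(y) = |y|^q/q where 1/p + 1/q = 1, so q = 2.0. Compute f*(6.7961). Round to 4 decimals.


The conjugate exponent q satisfies 1/p + 1/q = 1.
p = 2, so q = 2/(2 - 1) = 2.0
|y|^q = 6.7961^2.0 = 46.187
f*(6.7961) = 46.187 / 2.0 = 23.0935


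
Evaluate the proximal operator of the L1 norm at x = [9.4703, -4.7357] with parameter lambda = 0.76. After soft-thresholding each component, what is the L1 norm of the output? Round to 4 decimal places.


Soft-thresholding with lambda = 0.76:
prox(9.4703) = sign(9.4703)*max(|9.4703| - 0.76, 0) = 8.7103
prox(-4.7357) = sign(-4.7357)*max(|-4.7357| - 0.76, 0) = -3.9757
prox(x) = [8.7103, -3.9757]
||prox(x)||_1 = 8.7103 + 3.9757 = 12.686


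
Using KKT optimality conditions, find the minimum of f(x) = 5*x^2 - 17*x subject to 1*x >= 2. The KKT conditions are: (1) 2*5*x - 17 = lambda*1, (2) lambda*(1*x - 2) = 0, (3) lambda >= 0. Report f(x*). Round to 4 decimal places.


Step 1: Try lambda = 0 (constraint inactive).
x_unc = 17/(2*5) = 1.7
Check: 1*1.7 = 1.7 < 2 -- violated!
Step 2: Constraint must be active: 1*x = 2
x* = 2/1 = 2.0
lambda = (2*5*2.0 - 17)/1 = 3.0
Step 3: Compute optimal value.
f(x*) = 5*2.0^2 - 17*2.0 = -14.0


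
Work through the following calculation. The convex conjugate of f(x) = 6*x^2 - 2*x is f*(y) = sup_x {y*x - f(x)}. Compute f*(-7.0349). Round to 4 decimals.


f*(y) = sup_x {y*x - a*x^2 - b*x} = sup_x {(y-b)*x - a*x^2}
FOC: (y - b) - 2a*x = 0 => x* = (y - b)/(2a)
x* = (-7.0349 + 2)/(2*6) = -0.4196
f*(-7.0349) = (y-b)^2/(4a) = (-7.0349 + 2)^2/(4*6)
= 25.3502/24 = 1.0563


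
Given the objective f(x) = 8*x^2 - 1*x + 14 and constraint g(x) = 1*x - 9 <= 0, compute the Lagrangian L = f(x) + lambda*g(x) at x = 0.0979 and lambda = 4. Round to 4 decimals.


Step 1: Evaluate f(x).
f(0.0979) = 8*0.0979^2 - 1*0.0979 + 14 = 13.9788
Step 2: Evaluate g(x).
g(0.0979) = 1*0.0979 - 9 = -8.9021
Step 3: Compute Lagrangian.
L = 13.9788 + 4*-8.9021 = -21.6296


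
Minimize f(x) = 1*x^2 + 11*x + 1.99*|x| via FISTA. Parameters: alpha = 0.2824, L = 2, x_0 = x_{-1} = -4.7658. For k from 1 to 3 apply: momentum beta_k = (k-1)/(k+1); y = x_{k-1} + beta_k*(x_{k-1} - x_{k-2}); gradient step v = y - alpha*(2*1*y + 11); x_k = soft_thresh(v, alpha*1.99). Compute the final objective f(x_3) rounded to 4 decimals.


FISTA on f(x) = 1*x^2 + 11*x + 1.99*|x|
L = 2, alpha = 0.2824
Iteration 1: beta = 0.0, y = -4.7658 + 0.0*(-4.7658 + 4.7658) = -4.7658
  grad(y) = 1.4684, v = y - alpha*grad = -5.1805
  prox(v) = soft_thresh(-5.1805, 0.562) = -4.6185
Iteration 2: beta = 0.3333, y = -4.6185 + 0.3333*(-4.6185 + 4.7658) = -4.5694
  grad(y) = 1.8612, v = y - alpha*grad = -5.095
  prox(v) = soft_thresh(-5.095, 0.562) = -4.533
Iteration 3: beta = 0.5, y = -4.533 + 0.5*(-4.533 + 4.6185) = -4.4903
  grad(y) = 2.0194, v = y - alpha*grad = -5.0606
  prox(v) = soft_thresh(-5.0606, 0.562) = -4.4986
f(x_3) = 1*(-4.4986)^2 + 11*(-4.4986) + 1.99*|-4.4986| = -20.295


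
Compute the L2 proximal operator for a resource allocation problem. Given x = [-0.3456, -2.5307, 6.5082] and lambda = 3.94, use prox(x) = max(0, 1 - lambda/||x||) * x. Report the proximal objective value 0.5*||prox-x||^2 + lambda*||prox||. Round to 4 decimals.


Step 1: Compute ||x||.
||x|| = 6.9915
Step 2: Compute scaling factor.
scale = max(0, 1 - 3.94/6.9915) = 0.4365
Step 3: prox(x) = [-0.1508, -1.1045, 2.8405]
||prox(x)|| = 3.0515
Step 4: Proximal objective.
0.5*||prox-x||^2 = 7.7618
lambda*||prox|| = 12.0229
Total = 19.7846


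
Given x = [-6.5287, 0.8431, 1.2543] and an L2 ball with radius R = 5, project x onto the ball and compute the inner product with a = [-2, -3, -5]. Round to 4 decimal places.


Step 1: Compute ||x|| (intermediates to 6 decimals).
||x|| = sqrt((-6.5287)^2 + 0.8431^2 + 1.2543^2) = 6.701344
Step 2: Project.
Since ||x|| > R, scale = R/||x|| = 5/6.701344 = 0.746119, proj(x) = scale * x
proj(x) = [-4.871187, 0.629053, 0.935857]
Step 3: Dot product.
a^T * proj(x) = -2*(-4.871187) - 3*0.629053 - 5*0.935857 = 3.1759


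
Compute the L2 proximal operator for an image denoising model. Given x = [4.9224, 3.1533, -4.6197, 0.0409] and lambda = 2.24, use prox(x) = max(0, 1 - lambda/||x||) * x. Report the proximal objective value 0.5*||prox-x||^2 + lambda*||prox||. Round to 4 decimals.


Step 1: Compute ||x||.
||x|| = 7.4509
Step 2: Compute scaling factor.
scale = max(0, 1 - 2.24/7.4509) = 0.6994
Step 3: prox(x) = [3.4426, 2.2053, -3.2309, 0.0286]
||prox(x)|| = 5.2109
Step 4: Proximal objective.
0.5*||prox-x||^2 = 2.5088
lambda*||prox|| = 11.6724
Total = 14.1813


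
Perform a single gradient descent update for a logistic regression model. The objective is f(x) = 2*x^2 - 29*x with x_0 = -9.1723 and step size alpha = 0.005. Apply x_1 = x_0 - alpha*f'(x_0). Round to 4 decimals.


We compute the gradient at x_0 and apply the update.
f'(x) = 4*x - 29
f'(-9.1723) = 4*-9.1723 - 29 = -65.6892
x_1 = -9.1723 - 0.005*-65.6892 = -8.8439


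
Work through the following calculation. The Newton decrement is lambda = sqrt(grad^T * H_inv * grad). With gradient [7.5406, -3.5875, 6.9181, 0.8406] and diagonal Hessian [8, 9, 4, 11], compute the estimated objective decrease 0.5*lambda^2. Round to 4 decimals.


Step 1: H is diagonal, so H^(-1) * g = [0.9426, -0.3986, 1.7295, 0.0764].
Step 2: g^T H^(-1) g = sum_i g_i^2 / H_ii
  = (7.5406)^2/8 + (-3.5875)^2/9 + (6.9181)^2/4 + (0.8406)^2/11
  = 7.1076 + 1.43 + 11.965 + 0.0642 = 20.5669
Step 3: Objective decrease = 0.5 * g^T H^(-1) g = 10.2834


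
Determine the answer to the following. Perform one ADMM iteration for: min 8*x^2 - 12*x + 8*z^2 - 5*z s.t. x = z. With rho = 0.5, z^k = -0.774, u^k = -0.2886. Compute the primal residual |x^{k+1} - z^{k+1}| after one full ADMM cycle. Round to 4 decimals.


ADMM iteration with rho = 0.5, z^k = -0.774, u^k = -0.2886
Step 1: x-update.
Minimize 8*x^2 - 12*x + (0.5/2)*(x + 0.774 - 0.2886)^2
FOC: (2*8 + 0.5)*x = 12 + 0.5*(-0.774 + 0.2886)
x^{k+1} = 0.7126
Step 2: z-update.
Minimize 8*z^2 - 5*z + (0.5/2)*(0.7126 - z - 0.2886)^2
FOC: (2*8 + 0.5)*z = 5 + 0.5*(0.7126 - 0.2886)
z^{k+1} = 0.3159
Step 3: u-update.
u^{k+1} = -0.2886 + 0.7126 - 0.3159 = 0.1081
Step 4: Primal residual = |0.7126 - 0.3159| = 0.3967


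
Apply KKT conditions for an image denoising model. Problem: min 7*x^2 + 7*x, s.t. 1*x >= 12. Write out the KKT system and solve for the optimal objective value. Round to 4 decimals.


Step 1: Try lambda = 0 (constraint inactive).
x_unc = -7/(2*7) = -0.5
Check: 1*-0.5 = -0.5 < 12 -- violated!
Step 2: Constraint must be active: 1*x = 12
x* = 12/1 = 12.0
lambda = (2*7*12.0 + 7)/1 = 175.0
Step 3: Compute optimal value.
f(x*) = 7*12.0^2 + 7*12.0 = 1092.0


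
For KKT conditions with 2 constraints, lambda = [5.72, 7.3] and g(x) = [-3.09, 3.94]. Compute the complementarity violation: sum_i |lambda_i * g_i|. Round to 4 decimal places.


KKT complementary slackness check:
lambda_1 * g_1 = 5.72 * -3.09 = -17.6748
lambda_2 * g_2 = 7.3 * 3.94 = 28.762
Total violation = 17.6748 + 28.762 = 46.4368


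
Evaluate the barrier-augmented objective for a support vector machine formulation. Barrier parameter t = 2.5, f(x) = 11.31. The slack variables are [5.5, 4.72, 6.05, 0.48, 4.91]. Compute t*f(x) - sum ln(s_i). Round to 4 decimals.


Step 1: Compute log-barrier.
ln values: [1.7047, 1.5518, 1.8001, -0.734, 1.5913]
phi = -(1.7047 + 1.5518 + 1.8001 - 0.734 + 1.5913) = -5.9139
Step 2: Compute augmented objective.
t*f(x) = 2.5*11.31 = 28.275
Total = 28.275 - 5.9139 = 22.3611


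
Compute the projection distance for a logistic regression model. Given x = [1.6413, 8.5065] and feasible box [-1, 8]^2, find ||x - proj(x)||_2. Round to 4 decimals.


Project each component onto [-1, 8].
clip(1.6413) = 1.6413, clip(8.5065) = 8.0
Projection = [1.6413, 8.0]
Squared diffs: [0.0, 0.2565]
Distance = sqrt(0.2565) = 0.5065


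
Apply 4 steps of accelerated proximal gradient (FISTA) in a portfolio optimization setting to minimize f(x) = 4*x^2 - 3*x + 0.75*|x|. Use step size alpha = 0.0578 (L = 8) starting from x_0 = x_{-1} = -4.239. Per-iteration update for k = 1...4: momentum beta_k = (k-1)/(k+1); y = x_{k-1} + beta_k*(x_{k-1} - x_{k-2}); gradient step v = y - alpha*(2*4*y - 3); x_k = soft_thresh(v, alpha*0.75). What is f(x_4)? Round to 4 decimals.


FISTA on f(x) = 4*x^2 - 3*x + 0.75*|x|
L = 8, alpha = 0.0578
Iteration 1: beta = 0.0, y = -4.239 + 0.0*(-4.239 + 4.239) = -4.239
  grad(y) = -36.912, v = y - alpha*grad = -2.1055
  prox(v) = soft_thresh(-2.1055, 0.0434) = -2.0621
Iteration 2: beta = 0.3333, y = -2.0621 + 0.3333*(-2.0621 + 4.239) = -1.3365
  grad(y) = -13.6921, v = y - alpha*grad = -0.5451
  prox(v) = soft_thresh(-0.5451, 0.0434) = -0.5018
Iteration 3: beta = 0.5, y = -0.5018 + 0.5*(-0.5018 + 2.0621) = 0.2784
  grad(y) = -0.7726, v = y - alpha*grad = 0.3231
  prox(v) = soft_thresh(0.3231, 0.0434) = 0.2797
Iteration 4: beta = 0.6, y = 0.2797 + 0.6*(0.2797 + 0.5018) = 0.7486
  grad(y) = 2.989, v = y - alpha*grad = 0.5759
  prox(v) = soft_thresh(0.5759, 0.0434) = 0.5325
f(x_4) = 4*0.5325^2 - 3*0.5325 + 0.75*|0.5325| = -0.0639
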